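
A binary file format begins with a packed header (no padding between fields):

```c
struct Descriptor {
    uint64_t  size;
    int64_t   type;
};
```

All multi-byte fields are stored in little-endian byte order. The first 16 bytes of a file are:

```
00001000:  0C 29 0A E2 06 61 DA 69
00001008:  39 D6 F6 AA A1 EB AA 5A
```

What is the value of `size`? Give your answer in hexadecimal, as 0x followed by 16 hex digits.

0x69DA6106E20A290C

`size` is the first field, at byte offset 0, occupying 8 bytes.
Bytes at offsets 0..7: 0C 29 0A E2 06 61 DA 69.
In little-endian order the low byte comes first in memory.
Reassemble most-significant byte first: 69 DA 61 06 E2 0A 29 0C → 0x69DA6106E20A290C.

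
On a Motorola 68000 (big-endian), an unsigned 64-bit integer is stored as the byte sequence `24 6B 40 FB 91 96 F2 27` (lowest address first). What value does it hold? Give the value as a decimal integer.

2624262657097003559

Big-endian stores the most-significant byte at the lowest address.
The bytes are already most-significant first: 0x246B40FB9196F227.
0x246B40FB9196F227 = 2624262657097003559.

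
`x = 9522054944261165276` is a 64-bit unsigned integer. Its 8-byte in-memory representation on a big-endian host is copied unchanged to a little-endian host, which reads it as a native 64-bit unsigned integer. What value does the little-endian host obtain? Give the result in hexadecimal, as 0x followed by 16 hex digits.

9522054944261165276 in 64-bit hexadecimal is 0x84252285947050DC.
Stored big-endian, the bytes at ascending addresses are 84 25 22 85 94 70 50 DC.
Read back as little-endian, the first byte is least significant, giving 0xDC50709485222584.

0xDC50709485222584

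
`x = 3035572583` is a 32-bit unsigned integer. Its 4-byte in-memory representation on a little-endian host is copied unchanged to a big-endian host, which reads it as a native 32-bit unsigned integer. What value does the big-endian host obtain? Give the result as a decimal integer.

3035572583 in 32-bit hexadecimal is 0xB4EF2967.
Stored little-endian, the bytes at ascending addresses are 67 29 EF B4.
Read back as big-endian, the last byte is least significant, giving 0x6729EFB4.
0x6729EFB4 = 1730801588.

1730801588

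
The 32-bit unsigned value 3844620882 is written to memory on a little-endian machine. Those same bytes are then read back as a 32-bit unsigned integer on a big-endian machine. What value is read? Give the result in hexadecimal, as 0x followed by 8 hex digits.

0x524228E5

3844620882 in 32-bit hexadecimal is 0xE5284252.
Stored little-endian, the bytes at ascending addresses are 52 42 28 E5.
Read back as big-endian, the last byte is least significant, giving 0x524228E5.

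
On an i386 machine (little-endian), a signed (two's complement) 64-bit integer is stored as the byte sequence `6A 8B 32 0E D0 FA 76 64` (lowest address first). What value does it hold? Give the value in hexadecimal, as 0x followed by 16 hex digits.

0x6476FAD00E328B6A

In little-endian order the low byte comes first in memory.
Reassemble most-significant byte first: 64 76 FA D0 0E 32 8B 6A → 0x6476FAD00E328B6A.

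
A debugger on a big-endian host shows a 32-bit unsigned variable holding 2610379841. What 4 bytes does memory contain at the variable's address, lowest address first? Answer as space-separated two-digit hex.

2610379841 in hexadecimal, padded to 32 bits, is 0x9B973C41.
Split into bytes (most-significant first): 9B 97 3C 41.
Big-endian: lowest address holds the most-significant byte.
So the memory order matches the most-significant-first order: 9B 97 3C 41.

9B 97 3C 41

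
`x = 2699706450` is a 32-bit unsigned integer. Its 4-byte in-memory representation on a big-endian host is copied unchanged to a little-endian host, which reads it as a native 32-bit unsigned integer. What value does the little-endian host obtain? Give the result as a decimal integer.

1379986080

2699706450 in 32-bit hexadecimal is 0xA0EA4052.
Stored big-endian, the bytes at ascending addresses are A0 EA 40 52.
Read back as little-endian, the first byte is least significant, giving 0x5240EAA0.
0x5240EAA0 = 1379986080.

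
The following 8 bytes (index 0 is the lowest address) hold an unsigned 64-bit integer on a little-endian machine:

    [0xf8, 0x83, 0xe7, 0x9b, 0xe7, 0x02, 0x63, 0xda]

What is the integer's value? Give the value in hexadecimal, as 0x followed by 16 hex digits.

Little-endian stores the least-significant byte at the lowest address.
Reassemble most-significant byte first: DA 63 02 E7 9B E7 83 F8 → 0xDA6302E79BE783F8.

0xDA6302E79BE783F8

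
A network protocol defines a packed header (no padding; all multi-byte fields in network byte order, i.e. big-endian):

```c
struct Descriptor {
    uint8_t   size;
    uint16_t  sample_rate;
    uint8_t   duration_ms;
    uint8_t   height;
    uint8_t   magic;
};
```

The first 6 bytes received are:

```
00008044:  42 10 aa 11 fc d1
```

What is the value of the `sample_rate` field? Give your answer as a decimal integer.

4266

`sample_rate` follows `size` (1 byte), so it starts at byte offset 1 and occupies 2 bytes.
Bytes at offsets 1..2: 10 AA.
In big-endian order the high byte comes first in memory.
The bytes are already most-significant first: 0x10AA.
0x10AA = 4266.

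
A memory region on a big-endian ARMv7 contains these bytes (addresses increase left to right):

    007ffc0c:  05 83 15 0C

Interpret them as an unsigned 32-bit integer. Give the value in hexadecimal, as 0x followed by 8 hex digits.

Big-endian stores the most-significant byte at the lowest address.
The bytes are already most-significant first: 0x0583150C.

0x0583150C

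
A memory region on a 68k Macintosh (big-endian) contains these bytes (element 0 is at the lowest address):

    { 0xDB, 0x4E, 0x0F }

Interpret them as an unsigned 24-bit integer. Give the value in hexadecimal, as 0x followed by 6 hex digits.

0xDB4E0F

In big-endian order the high byte comes first in memory.
The bytes are already most-significant first: 0xDB4E0F.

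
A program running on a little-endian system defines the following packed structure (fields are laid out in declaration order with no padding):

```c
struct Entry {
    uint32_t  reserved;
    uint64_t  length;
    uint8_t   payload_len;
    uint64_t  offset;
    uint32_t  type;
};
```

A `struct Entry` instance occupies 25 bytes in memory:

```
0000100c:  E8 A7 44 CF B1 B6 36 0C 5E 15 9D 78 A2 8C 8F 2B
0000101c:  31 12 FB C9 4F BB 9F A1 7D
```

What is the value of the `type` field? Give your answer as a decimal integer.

`type` follows `reserved` (4 B), `length` (8 B), `payload_len` (1 B), `offset` (8 B), so it starts at offset 4 + 8 + 1 + 8 = 21 and occupies 4 bytes.
Bytes at offsets 21..24: BB 9F A1 7D.
Little-endian: lowest address holds the least-significant byte.
Reassemble most-significant byte first: 7D A1 9F BB → 0x7DA19FBB.
0x7DA19FBB = 2107744187.

2107744187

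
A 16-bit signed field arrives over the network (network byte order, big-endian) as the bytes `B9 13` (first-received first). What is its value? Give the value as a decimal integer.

In big-endian order the high byte comes first in memory.
The bytes are already most-significant first: 0xB913.
Top bit is set, so as a signed 16-bit value this is 0xB913 − 2^16 = -18157.

-18157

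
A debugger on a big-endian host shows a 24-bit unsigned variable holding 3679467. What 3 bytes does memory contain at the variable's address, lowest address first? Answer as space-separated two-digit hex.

38 24 EB

3679467 in hexadecimal, padded to 24 bits, is 0x3824EB.
Split into bytes (most-significant first): 38 24 EB.
Big-endian stores the most-significant byte at the lowest address.
So the memory order matches the most-significant-first order: 38 24 EB.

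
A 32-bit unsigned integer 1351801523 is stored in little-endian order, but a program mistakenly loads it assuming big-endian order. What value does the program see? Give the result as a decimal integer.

1351801523 in 32-bit hexadecimal is 0x5092DAB3.
Stored little-endian, the bytes at ascending addresses are B3 DA 92 50.
Read back as big-endian, the last byte is least significant, giving 0xB3DA9250.
0xB3DA9250 = 3017445968.

3017445968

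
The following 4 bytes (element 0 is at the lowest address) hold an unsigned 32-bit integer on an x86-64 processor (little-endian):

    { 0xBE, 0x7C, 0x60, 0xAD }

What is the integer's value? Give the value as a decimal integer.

In little-endian order the low byte comes first in memory.
Reassemble most-significant byte first: AD 60 7C BE → 0xAD607CBE.
0xAD607CBE = 2908781758.

2908781758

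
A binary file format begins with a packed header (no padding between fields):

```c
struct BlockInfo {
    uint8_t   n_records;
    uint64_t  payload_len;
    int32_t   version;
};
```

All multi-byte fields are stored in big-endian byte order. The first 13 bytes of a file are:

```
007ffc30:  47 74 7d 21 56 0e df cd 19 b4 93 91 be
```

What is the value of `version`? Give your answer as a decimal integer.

-1265397314

`version` follows `n_records` (1 B), `payload_len` (8 B), so it starts at offset 1 + 8 = 9 and occupies 4 bytes.
Bytes at offsets 9..12: B4 93 91 BE.
Big-endian stores the most-significant byte at the lowest address.
The bytes are already most-significant first: 0xB49391BE.
Top bit is set, so as a signed 32-bit value this is 0xB49391BE − 2^32 = -1265397314.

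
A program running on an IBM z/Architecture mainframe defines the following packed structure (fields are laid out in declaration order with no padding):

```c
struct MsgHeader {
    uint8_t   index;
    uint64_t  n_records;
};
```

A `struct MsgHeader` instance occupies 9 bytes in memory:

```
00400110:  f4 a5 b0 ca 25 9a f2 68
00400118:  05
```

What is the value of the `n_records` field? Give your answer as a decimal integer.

11939264875021363205

`n_records` follows `index` (1 byte), so it starts at byte offset 1 and occupies 8 bytes.
Bytes at offsets 1..8: A5 B0 CA 25 9A F2 68 05.
In big-endian order the high byte comes first in memory.
The bytes are already most-significant first: 0xA5B0CA259AF26805.
0xA5B0CA259AF26805 = 11939264875021363205.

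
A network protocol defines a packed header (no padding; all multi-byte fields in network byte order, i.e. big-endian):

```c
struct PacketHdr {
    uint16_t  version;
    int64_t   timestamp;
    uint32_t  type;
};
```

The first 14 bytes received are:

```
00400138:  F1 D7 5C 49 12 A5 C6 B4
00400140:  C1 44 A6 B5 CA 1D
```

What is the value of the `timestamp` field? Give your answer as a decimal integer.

`timestamp` follows `version` (2 bytes), so it starts at byte offset 2 and occupies 8 bytes.
Bytes at offsets 2..9: 5C 49 12 A5 C6 B4 C1 44.
Big-endian stores the most-significant byte at the lowest address.
The bytes are already most-significant first: 0x5C4912A5C6B4C144.
0x5C4912A5C6B4C144 = 6649866828001886532.

6649866828001886532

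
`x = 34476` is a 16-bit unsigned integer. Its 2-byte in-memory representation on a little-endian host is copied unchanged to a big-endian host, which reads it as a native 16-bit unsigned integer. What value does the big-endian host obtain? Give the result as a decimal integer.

44166

34476 in 16-bit hexadecimal is 0x86AC.
Stored little-endian, the bytes at ascending addresses are AC 86.
Read back as big-endian, the last byte is least significant, giving 0xAC86.
0xAC86 = 44166.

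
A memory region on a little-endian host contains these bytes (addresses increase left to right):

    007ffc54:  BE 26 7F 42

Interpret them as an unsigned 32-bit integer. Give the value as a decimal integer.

Little-endian stores the least-significant byte at the lowest address.
Reassemble most-significant byte first: 42 7F 26 BE → 0x427F26BE.
0x427F26BE = 1115629246.

1115629246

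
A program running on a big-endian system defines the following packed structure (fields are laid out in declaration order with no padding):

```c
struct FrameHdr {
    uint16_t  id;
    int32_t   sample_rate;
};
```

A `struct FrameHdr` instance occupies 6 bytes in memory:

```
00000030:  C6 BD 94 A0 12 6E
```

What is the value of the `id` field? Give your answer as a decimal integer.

50877

`id` is the first field, at byte offset 0, occupying 2 bytes.
Bytes at offsets 0..1: C6 BD.
In big-endian order the high byte comes first in memory.
The bytes are already most-significant first: 0xC6BD.
0xC6BD = 50877.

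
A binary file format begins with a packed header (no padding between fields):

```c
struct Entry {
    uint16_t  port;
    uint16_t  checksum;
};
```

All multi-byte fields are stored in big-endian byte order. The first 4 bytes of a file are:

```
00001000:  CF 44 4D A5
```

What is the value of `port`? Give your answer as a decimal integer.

53060

`port` is the first field, at byte offset 0, occupying 2 bytes.
Bytes at offsets 0..1: CF 44.
In big-endian order the high byte comes first in memory.
The bytes are already most-significant first: 0xCF44.
0xCF44 = 53060.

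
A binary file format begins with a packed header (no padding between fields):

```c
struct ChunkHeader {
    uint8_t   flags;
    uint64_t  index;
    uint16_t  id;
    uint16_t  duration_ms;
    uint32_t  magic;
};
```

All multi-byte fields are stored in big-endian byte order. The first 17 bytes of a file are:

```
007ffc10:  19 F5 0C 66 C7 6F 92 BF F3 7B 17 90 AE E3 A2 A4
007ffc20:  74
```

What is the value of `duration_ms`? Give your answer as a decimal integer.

37038

`duration_ms` follows `flags` (1 B), `index` (8 B), `id` (2 B), so it starts at offset 1 + 8 + 2 = 11 and occupies 2 bytes.
Bytes at offsets 11..12: 90 AE.
Big-endian: lowest address holds the most-significant byte.
The bytes are already most-significant first: 0x90AE.
0x90AE = 37038.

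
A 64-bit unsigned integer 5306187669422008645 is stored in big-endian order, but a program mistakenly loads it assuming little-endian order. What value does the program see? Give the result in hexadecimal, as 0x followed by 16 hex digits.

0x45E9746B925DA349

5306187669422008645 in 64-bit hexadecimal is 0x49A35D926B74E945.
Stored big-endian, the bytes at ascending addresses are 49 A3 5D 92 6B 74 E9 45.
Read back as little-endian, the first byte is least significant, giving 0x45E9746B925DA349.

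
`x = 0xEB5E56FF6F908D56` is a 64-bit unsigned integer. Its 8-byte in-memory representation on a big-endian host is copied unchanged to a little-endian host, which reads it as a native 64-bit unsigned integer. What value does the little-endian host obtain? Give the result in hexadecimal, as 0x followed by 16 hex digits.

0x568D906FFF565EEB

Stored big-endian, the bytes at ascending addresses are EB 5E 56 FF 6F 90 8D 56.
Read back as little-endian, the first byte is least significant, giving 0x568D906FFF565EEB.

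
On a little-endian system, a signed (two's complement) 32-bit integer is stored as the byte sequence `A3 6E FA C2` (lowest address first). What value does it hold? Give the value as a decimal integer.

Little-endian stores the least-significant byte at the lowest address.
Reassemble most-significant byte first: C2 FA 6E A3 → 0xC2FA6EA3.
Top bit is set, so as a signed 32-bit value this is 0xC2FA6EA3 − 2^32 = -1023775069.

-1023775069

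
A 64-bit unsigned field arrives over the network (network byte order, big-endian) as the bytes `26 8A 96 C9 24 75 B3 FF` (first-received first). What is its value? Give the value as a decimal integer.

2777197910871618559

Big-endian stores the most-significant byte at the lowest address.
The bytes are already most-significant first: 0x268A96C92475B3FF.
0x268A96C92475B3FF = 2777197910871618559.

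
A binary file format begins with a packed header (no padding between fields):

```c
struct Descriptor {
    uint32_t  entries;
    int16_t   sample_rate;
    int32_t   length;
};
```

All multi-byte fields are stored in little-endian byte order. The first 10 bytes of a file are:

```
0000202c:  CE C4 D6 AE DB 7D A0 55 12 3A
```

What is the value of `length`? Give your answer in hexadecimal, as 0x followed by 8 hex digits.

0x3A1255A0

`length` follows `entries` (4 B), `sample_rate` (2 B), so it starts at offset 4 + 2 = 6 and occupies 4 bytes.
Bytes at offsets 6..9: A0 55 12 3A.
In little-endian order the low byte comes first in memory.
Reassemble most-significant byte first: 3A 12 55 A0 → 0x3A1255A0.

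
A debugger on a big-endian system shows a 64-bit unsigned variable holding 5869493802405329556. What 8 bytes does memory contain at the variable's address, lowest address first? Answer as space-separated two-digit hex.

51 74 A1 83 EF B9 FA 94

5869493802405329556 in hexadecimal, padded to 64 bits, is 0x5174A183EFB9FA94.
Split into bytes (most-significant first): 51 74 A1 83 EF B9 FA 94.
Big-endian stores the most-significant byte at the lowest address.
So the memory order matches the most-significant-first order: 51 74 A1 83 EF B9 FA 94.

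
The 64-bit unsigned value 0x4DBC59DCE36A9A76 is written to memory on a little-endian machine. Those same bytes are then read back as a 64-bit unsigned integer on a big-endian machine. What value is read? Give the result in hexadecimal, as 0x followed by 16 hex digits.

Stored little-endian, the bytes at ascending addresses are 76 9A 6A E3 DC 59 BC 4D.
Read back as big-endian, the last byte is least significant, giving 0x769A6AE3DC59BC4D.

0x769A6AE3DC59BC4D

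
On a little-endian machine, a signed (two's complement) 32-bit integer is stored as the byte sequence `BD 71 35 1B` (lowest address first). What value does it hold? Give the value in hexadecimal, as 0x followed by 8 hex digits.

Little-endian: lowest address holds the least-significant byte.
Reassemble most-significant byte first: 1B 35 71 BD → 0x1B3571BD.

0x1B3571BD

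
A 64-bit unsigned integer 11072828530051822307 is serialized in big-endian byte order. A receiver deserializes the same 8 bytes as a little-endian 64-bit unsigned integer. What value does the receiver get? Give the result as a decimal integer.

16407331118150757017

11072828530051822307 in 64-bit hexadecimal is 0x99AA96E1B88CB2E3.
Stored big-endian, the bytes at ascending addresses are 99 AA 96 E1 B8 8C B2 E3.
Read back as little-endian, the first byte is least significant, giving 0xE3B28CB8E196AA99.
0xE3B28CB8E196AA99 = 16407331118150757017.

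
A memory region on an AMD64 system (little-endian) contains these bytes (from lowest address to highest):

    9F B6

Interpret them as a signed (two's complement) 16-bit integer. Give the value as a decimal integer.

Little-endian stores the least-significant byte at the lowest address.
Reassemble most-significant byte first: B6 9F → 0xB69F.
Top bit is set, so as a signed 16-bit value this is 0xB69F − 2^16 = -18785.

-18785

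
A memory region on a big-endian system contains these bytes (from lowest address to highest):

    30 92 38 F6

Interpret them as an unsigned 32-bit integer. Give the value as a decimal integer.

814889206

Big-endian stores the most-significant byte at the lowest address.
The bytes are already most-significant first: 0x309238F6.
0x309238F6 = 814889206.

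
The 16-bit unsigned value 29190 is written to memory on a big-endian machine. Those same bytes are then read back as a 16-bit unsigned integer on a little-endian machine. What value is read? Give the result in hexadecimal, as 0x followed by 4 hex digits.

29190 in 16-bit hexadecimal is 0x7206.
Stored big-endian, the bytes at ascending addresses are 72 06.
Read back as little-endian, the first byte is least significant, giving 0x0672.

0x0672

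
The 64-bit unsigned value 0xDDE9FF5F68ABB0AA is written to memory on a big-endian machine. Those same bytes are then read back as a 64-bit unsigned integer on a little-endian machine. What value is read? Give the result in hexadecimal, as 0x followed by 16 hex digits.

Stored big-endian, the bytes at ascending addresses are DD E9 FF 5F 68 AB B0 AA.
Read back as little-endian, the first byte is least significant, giving 0xAAB0AB685FFFE9DD.

0xAAB0AB685FFFE9DD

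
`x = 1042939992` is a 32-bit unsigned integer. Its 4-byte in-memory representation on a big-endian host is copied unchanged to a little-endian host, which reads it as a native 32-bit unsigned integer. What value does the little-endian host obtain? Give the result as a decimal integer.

1042939992 in 32-bit hexadecimal is 0x3E2A0058.
Stored big-endian, the bytes at ascending addresses are 3E 2A 00 58.
Read back as little-endian, the first byte is least significant, giving 0x58002A3E.
0x58002A3E = 1476405822.

1476405822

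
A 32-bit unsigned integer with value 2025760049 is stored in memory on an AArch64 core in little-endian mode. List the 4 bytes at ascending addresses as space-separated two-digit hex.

2025760049 in hexadecimal, padded to 32 bits, is 0x78BEA531.
Split into bytes (most-significant first): 78 BE A5 31.
Little-endian stores the least-significant byte at the lowest address.
So at ascending addresses the bytes are 31 A5 BE 78.

31 A5 BE 78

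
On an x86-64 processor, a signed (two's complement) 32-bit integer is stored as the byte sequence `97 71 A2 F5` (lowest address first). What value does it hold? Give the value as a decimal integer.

Little-endian: lowest address holds the least-significant byte.
Reassemble most-significant byte first: F5 A2 71 97 → 0xF5A27197.
Top bit is set, so as a signed 32-bit value this is 0xF5A27197 − 2^32 = -173903465.

-173903465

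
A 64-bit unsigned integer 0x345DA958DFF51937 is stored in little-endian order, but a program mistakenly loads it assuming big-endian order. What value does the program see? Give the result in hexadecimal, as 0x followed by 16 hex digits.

0x3719F5DF58A95D34

Stored little-endian, the bytes at ascending addresses are 37 19 F5 DF 58 A9 5D 34.
Read back as big-endian, the last byte is least significant, giving 0x3719F5DF58A95D34.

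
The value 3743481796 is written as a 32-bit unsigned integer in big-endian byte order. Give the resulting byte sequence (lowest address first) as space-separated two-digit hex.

DF 20 FF C4

3743481796 in hexadecimal, padded to 32 bits, is 0xDF20FFC4.
Split into bytes (most-significant first): DF 20 FF C4.
Big-endian stores the most-significant byte at the lowest address.
So the memory order matches the most-significant-first order: DF 20 FF C4.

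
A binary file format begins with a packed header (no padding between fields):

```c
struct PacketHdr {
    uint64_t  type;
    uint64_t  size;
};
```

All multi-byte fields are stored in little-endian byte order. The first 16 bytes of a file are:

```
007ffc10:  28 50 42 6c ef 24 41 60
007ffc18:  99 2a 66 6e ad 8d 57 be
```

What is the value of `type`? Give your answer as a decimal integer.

`type` is the first field, at byte offset 0, occupying 8 bytes.
Bytes at offsets 0..7: 28 50 42 6C EF 24 41 60.
Little-endian: lowest address holds the least-significant byte.
Reassemble most-significant byte first: 60 41 24 EF 6C 42 50 28 → 0x604124EF6C425028.
0x604124EF6C425028 = 6935865511859343400.

6935865511859343400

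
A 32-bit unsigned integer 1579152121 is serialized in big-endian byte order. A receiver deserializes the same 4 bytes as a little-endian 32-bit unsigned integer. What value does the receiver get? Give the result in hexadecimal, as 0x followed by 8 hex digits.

1579152121 in 32-bit hexadecimal is 0x5E1FF2F9.
Stored big-endian, the bytes at ascending addresses are 5E 1F F2 F9.
Read back as little-endian, the first byte is least significant, giving 0xF9F21F5E.

0xF9F21F5E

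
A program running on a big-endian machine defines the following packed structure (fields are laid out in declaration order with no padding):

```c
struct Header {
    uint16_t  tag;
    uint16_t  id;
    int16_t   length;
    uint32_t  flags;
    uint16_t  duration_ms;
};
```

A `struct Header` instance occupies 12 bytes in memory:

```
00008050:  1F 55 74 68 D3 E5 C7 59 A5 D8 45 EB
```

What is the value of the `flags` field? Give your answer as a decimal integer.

`flags` follows `tag` (2 B), `id` (2 B), `length` (2 B), so it starts at offset 2 + 2 + 2 = 6 and occupies 4 bytes.
Bytes at offsets 6..9: C7 59 A5 D8.
Big-endian stores the most-significant byte at the lowest address.
The bytes are already most-significant first: 0xC759A5D8.
0xC759A5D8 = 3344541144.

3344541144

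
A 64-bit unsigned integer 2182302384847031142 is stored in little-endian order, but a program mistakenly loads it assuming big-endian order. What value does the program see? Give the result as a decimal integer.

2182302384847031142 in 64-bit hexadecimal is 0x1E491874E94B8B66.
Stored little-endian, the bytes at ascending addresses are 66 8B 4B E9 74 18 49 1E.
Read back as big-endian, the last byte is least significant, giving 0x668B4BE97418491E.
0x668B4BE97418491E = 7389083079678642462.

7389083079678642462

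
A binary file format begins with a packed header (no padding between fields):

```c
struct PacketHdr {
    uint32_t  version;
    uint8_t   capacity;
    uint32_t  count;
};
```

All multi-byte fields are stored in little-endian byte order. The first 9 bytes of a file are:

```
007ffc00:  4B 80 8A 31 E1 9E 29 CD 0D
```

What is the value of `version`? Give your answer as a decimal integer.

831160395

`version` is the first field, at byte offset 0, occupying 4 bytes.
Bytes at offsets 0..3: 4B 80 8A 31.
In little-endian order the low byte comes first in memory.
Reassemble most-significant byte first: 31 8A 80 4B → 0x318A804B.
0x318A804B = 831160395.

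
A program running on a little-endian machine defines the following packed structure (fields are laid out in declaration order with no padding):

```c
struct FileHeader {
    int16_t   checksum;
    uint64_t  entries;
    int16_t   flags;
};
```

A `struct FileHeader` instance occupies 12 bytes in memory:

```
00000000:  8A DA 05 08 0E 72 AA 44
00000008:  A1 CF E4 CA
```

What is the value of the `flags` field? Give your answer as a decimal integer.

`flags` follows `checksum` (2 B), `entries` (8 B), so it starts at offset 2 + 8 = 10 and occupies 2 bytes.
Bytes at offsets 10..11: E4 CA.
Little-endian stores the least-significant byte at the lowest address.
Reassemble most-significant byte first: CA E4 → 0xCAE4.
Top bit is set, so as a signed 16-bit value this is 0xCAE4 − 2^16 = -13596.

-13596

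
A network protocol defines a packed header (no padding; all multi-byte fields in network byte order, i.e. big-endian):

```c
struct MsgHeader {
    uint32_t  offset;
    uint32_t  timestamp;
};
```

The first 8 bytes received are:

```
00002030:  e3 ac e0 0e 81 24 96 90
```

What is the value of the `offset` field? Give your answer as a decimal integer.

3819757582

`offset` is the first field, at byte offset 0, occupying 4 bytes.
Bytes at offsets 0..3: E3 AC E0 0E.
Big-endian: lowest address holds the most-significant byte.
The bytes are already most-significant first: 0xE3ACE00E.
0xE3ACE00E = 3819757582.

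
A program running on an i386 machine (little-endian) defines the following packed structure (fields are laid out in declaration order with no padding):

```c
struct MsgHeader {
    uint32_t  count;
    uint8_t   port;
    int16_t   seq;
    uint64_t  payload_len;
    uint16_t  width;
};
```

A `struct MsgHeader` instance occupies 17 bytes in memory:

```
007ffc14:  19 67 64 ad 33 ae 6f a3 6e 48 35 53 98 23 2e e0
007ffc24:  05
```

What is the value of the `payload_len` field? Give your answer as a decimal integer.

`payload_len` follows `count` (4 B), `port` (1 B), `seq` (2 B), so it starts at offset 4 + 1 + 2 = 7 and occupies 8 bytes.
Bytes at offsets 7..14: A3 6E 48 35 53 98 23 2E.
Little-endian stores the least-significant byte at the lowest address.
Reassemble most-significant byte first: 2E 23 98 53 35 48 6E A3 → 0x2E23985335486EA3.
0x2E23985335486EA3 = 3324668433073204899.

3324668433073204899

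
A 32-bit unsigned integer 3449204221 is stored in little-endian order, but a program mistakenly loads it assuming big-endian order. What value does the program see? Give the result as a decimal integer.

3449204221 in 32-bit hexadecimal is 0xCD96ADFD.
Stored little-endian, the bytes at ascending addresses are FD AD 96 CD.
Read back as big-endian, the last byte is least significant, giving 0xFDAD96CD.
0xFDAD96CD = 4256011981.

4256011981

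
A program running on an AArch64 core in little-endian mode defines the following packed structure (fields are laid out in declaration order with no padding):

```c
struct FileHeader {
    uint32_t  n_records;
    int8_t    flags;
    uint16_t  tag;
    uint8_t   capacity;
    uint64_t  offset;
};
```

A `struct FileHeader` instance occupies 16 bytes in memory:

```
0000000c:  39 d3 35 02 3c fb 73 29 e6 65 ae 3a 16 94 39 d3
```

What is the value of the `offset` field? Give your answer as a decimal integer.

15220359238870001126

`offset` follows `n_records` (4 B), `flags` (1 B), `tag` (2 B), `capacity` (1 B), so it starts at offset 4 + 1 + 2 + 1 = 8 and occupies 8 bytes.
Bytes at offsets 8..15: E6 65 AE 3A 16 94 39 D3.
Little-endian stores the least-significant byte at the lowest address.
Reassemble most-significant byte first: D3 39 94 16 3A AE 65 E6 → 0xD33994163AAE65E6.
0xD33994163AAE65E6 = 15220359238870001126.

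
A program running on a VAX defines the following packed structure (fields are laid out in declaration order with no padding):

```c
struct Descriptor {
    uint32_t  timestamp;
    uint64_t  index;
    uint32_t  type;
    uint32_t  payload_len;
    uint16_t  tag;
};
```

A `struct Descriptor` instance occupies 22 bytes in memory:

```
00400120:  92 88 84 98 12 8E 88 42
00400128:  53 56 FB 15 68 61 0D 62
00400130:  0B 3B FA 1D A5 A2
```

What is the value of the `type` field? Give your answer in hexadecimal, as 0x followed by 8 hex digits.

0x620D6168

`type` follows `timestamp` (4 B), `index` (8 B), so it starts at offset 4 + 8 = 12 and occupies 4 bytes.
Bytes at offsets 12..15: 68 61 0D 62.
Little-endian stores the least-significant byte at the lowest address.
Reassemble most-significant byte first: 62 0D 61 68 → 0x620D6168.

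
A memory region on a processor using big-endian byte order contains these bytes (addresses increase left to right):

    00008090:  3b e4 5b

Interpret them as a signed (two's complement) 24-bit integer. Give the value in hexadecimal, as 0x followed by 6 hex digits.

0x3BE45B

Big-endian stores the most-significant byte at the lowest address.
The bytes are already most-significant first: 0x3BE45B.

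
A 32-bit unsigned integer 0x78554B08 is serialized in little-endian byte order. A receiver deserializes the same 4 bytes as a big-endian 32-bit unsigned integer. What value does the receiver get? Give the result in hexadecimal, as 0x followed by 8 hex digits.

0x084B5578

Stored little-endian, the bytes at ascending addresses are 08 4B 55 78.
Read back as big-endian, the last byte is least significant, giving 0x084B5578.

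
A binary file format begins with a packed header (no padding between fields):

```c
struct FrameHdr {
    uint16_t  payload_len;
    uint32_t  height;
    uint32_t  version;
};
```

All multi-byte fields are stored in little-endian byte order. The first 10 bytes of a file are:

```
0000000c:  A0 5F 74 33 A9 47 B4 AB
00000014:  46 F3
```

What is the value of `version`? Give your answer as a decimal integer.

4081494964

`version` follows `payload_len` (2 B), `height` (4 B), so it starts at offset 2 + 4 = 6 and occupies 4 bytes.
Bytes at offsets 6..9: B4 AB 46 F3.
In little-endian order the low byte comes first in memory.
Reassemble most-significant byte first: F3 46 AB B4 → 0xF346ABB4.
0xF346ABB4 = 4081494964.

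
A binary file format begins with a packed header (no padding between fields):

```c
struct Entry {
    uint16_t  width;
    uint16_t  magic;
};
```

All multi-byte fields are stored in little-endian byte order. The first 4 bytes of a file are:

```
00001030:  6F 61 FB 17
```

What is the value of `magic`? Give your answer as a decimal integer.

6139

`magic` follows `width` (2 bytes), so it starts at byte offset 2 and occupies 2 bytes.
Bytes at offsets 2..3: FB 17.
Little-endian: lowest address holds the least-significant byte.
Reassemble most-significant byte first: 17 FB → 0x17FB.
0x17FB = 6139.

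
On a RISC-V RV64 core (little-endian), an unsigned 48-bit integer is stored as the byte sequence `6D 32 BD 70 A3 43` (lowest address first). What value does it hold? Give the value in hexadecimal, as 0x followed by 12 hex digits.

Little-endian: lowest address holds the least-significant byte.
Reassemble most-significant byte first: 43 A3 70 BD 32 6D → 0x43A370BD326D.

0x43A370BD326D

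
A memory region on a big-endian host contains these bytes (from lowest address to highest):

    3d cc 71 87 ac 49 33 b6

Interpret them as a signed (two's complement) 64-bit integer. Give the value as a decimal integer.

Big-endian: lowest address holds the most-significant byte.
The bytes are already most-significant first: 0x3DCC7187AC4933B6.
0x3DCC7187AC4933B6 = 4453058959087580086.

4453058959087580086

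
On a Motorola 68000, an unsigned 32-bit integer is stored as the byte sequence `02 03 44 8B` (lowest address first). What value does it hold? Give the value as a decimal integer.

33768587

Big-endian: lowest address holds the most-significant byte.
The bytes are already most-significant first: 0x0203448B.
0x0203448B = 33768587.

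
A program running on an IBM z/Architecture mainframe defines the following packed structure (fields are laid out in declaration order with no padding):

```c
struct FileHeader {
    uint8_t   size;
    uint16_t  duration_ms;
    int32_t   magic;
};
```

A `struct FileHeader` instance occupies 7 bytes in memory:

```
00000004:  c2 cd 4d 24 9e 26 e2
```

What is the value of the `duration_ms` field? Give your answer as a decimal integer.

52557

`duration_ms` follows `size` (1 byte), so it starts at byte offset 1 and occupies 2 bytes.
Bytes at offsets 1..2: CD 4D.
Big-endian: lowest address holds the most-significant byte.
The bytes are already most-significant first: 0xCD4D.
0xCD4D = 52557.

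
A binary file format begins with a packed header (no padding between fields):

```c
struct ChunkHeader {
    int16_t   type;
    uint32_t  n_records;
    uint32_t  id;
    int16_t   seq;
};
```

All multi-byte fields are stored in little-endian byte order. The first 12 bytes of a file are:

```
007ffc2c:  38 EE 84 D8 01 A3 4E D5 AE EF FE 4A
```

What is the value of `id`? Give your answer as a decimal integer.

4021212494

`id` follows `type` (2 B), `n_records` (4 B), so it starts at offset 2 + 4 = 6 and occupies 4 bytes.
Bytes at offsets 6..9: 4E D5 AE EF.
Little-endian: lowest address holds the least-significant byte.
Reassemble most-significant byte first: EF AE D5 4E → 0xEFAED54E.
0xEFAED54E = 4021212494.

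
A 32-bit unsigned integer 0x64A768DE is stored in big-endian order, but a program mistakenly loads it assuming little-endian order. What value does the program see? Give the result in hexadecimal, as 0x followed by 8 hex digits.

Stored big-endian, the bytes at ascending addresses are 64 A7 68 DE.
Read back as little-endian, the first byte is least significant, giving 0xDE68A764.

0xDE68A764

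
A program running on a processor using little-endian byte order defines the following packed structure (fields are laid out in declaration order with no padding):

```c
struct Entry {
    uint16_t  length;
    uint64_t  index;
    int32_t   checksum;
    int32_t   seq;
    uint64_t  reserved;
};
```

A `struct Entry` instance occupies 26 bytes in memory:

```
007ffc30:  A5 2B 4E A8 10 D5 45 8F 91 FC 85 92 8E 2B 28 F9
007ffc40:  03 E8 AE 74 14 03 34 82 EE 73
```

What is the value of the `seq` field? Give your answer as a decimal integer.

-402392792

`seq` follows `length` (2 B), `index` (8 B), `checksum` (4 B), so it starts at offset 2 + 8 + 4 = 14 and occupies 4 bytes.
Bytes at offsets 14..17: 28 F9 03 E8.
Little-endian stores the least-significant byte at the lowest address.
Reassemble most-significant byte first: E8 03 F9 28 → 0xE803F928.
Top bit is set, so as a signed 32-bit value this is 0xE803F928 − 2^32 = -402392792.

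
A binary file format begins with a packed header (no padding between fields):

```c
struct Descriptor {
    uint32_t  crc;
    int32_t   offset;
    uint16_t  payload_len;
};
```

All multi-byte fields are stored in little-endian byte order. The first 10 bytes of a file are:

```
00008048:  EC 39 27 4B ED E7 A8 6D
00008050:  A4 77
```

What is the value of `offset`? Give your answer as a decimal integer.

1839785965

`offset` follows `crc` (4 bytes), so it starts at byte offset 4 and occupies 4 bytes.
Bytes at offsets 4..7: ED E7 A8 6D.
In little-endian order the low byte comes first in memory.
Reassemble most-significant byte first: 6D A8 E7 ED → 0x6DA8E7ED.
0x6DA8E7ED = 1839785965.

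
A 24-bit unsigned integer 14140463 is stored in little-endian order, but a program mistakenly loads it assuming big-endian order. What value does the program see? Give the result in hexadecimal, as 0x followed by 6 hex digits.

0x2FC4D7

14140463 in 24-bit hexadecimal is 0xD7C42F.
Stored little-endian, the bytes at ascending addresses are 2F C4 D7.
Read back as big-endian, the last byte is least significant, giving 0x2FC4D7.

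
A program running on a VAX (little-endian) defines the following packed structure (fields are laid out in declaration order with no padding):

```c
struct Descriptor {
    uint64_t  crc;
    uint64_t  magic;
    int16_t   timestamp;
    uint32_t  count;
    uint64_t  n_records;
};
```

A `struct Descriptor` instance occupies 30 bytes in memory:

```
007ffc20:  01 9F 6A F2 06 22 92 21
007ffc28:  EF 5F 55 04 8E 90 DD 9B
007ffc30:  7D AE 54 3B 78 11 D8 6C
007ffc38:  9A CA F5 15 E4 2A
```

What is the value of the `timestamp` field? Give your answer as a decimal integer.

`timestamp` follows `crc` (8 B), `magic` (8 B), so it starts at offset 8 + 8 = 16 and occupies 2 bytes.
Bytes at offsets 16..17: 7D AE.
Little-endian stores the least-significant byte at the lowest address.
Reassemble most-significant byte first: AE 7D → 0xAE7D.
Top bit is set, so as a signed 16-bit value this is 0xAE7D − 2^16 = -20867.

-20867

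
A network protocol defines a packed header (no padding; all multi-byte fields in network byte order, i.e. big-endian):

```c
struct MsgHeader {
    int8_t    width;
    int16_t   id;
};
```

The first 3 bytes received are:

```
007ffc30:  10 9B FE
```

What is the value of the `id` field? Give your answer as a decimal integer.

-25602

`id` follows `width` (1 byte), so it starts at byte offset 1 and occupies 2 bytes.
Bytes at offsets 1..2: 9B FE.
In big-endian order the high byte comes first in memory.
The bytes are already most-significant first: 0x9BFE.
Top bit is set, so as a signed 16-bit value this is 0x9BFE − 2^16 = -25602.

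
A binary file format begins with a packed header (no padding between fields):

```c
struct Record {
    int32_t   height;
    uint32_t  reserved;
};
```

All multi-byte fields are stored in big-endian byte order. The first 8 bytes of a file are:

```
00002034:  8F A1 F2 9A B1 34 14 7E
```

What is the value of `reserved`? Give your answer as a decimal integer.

`reserved` follows `height` (4 bytes), so it starts at byte offset 4 and occupies 4 bytes.
Bytes at offsets 4..7: B1 34 14 7E.
In big-endian order the high byte comes first in memory.
The bytes are already most-significant first: 0xB134147E.
0xB134147E = 2972980350.

2972980350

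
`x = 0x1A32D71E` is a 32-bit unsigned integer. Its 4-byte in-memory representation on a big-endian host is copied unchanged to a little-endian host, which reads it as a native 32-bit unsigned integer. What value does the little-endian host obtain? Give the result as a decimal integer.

517419546

Stored big-endian, the bytes at ascending addresses are 1A 32 D7 1E.
Read back as little-endian, the first byte is least significant, giving 0x1ED7321A.
0x1ED7321A = 517419546.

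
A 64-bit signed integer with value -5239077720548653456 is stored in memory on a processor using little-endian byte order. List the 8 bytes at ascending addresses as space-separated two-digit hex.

Two's complement of -5239077720548653456 in 64 bits: 5239077720548653456 = 0x48B4F16DD3F73990; invert → 0xB74B0E922C08C66F; add 1 → 0xB74B0E922C08C670.
Split into bytes (most-significant first): B7 4B 0E 92 2C 08 C6 70.
In little-endian order the low byte comes first in memory.
So at ascending addresses the bytes are 70 C6 08 2C 92 0E 4B B7.

70 C6 08 2C 92 0E 4B B7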